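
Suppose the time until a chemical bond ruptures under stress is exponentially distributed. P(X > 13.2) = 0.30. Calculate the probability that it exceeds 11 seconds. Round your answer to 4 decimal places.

e^(−λ·13.2) = 0.30 ⇒ λ = −ln(0.30)/13.2 = 0.0912101.
P(X > 11) = e^(−0.0912101·11) = e^(−1.0033) ≈ 0.3667.

0.3667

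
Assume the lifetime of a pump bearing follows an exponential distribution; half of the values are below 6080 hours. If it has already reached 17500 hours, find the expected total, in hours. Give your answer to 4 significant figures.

For an exponential, median = ln(2)/λ, so λ = ln 2 / 6080 = 0.000114004 per hour.
By memorylessness, E[X | X > 17500] = 17500 + 1/λ = 17500 + 8771.59 = 26271.6 hours.

26270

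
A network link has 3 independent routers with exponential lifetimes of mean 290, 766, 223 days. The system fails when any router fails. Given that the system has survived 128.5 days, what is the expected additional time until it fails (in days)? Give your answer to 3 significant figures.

108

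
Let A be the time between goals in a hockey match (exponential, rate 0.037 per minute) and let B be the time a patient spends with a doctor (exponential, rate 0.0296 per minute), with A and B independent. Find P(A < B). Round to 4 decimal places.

λ_1 = 0.037, λ_2 = 0.0296.
For independent exponentials, P(A < B) = λ_1/(λ_1+λ_2) = 0.037/0.0666 ≈ 0.5556.

0.5556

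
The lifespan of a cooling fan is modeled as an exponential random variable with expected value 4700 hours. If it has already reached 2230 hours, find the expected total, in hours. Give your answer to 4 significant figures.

The rate is λ = 1/4700 = 0.000212766 per hour.
By memorylessness, E[X | X > 2230] = 2230 + 1/λ = 2230 + 4700 = 6930 hours.

6930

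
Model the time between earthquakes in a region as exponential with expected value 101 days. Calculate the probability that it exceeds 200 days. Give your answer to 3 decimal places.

0.138

The rate is λ = 1/101 = 0.00990099 per day.
P(X > 200) = e^(−λ·200) = e^(−1.9802) ≈ 0.138.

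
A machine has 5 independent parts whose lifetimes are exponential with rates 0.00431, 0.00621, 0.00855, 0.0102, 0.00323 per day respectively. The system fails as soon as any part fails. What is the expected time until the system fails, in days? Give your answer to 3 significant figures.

30.8

The time to first failure is exponential with rate Σλ = 0.00431 + 0.00621 + 0.00855 + 0.0102 + 0.00323 = 0.0325.
E[min] = 1/Σλ = 1/0.0325 = 30.7692 days.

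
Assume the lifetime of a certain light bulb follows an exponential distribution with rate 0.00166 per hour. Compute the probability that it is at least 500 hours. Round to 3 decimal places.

P(X > 500) = e^(−λ·500) = e^(−0.83) ≈ 0.436.

0.436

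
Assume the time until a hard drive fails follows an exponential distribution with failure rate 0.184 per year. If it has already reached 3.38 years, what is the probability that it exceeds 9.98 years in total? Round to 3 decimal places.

0.297

The exponential is memoryless, so the remaining time is again Exp(λ): the condition X > 3.38 is irrelevant.
P(X > 6.6) = e^(−1.2144) ≈ 0.297.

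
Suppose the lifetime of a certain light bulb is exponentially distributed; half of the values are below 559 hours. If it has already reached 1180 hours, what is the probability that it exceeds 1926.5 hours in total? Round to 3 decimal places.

For an exponential, median = ln(2)/λ, so λ = ln 2 / 559 = 0.00123998 per hour.
P(X > s+t | X > s) = e^(−λ(s+t))/e^(−λs) = e^(−λt), independent of s = 1180.
P(X > 746.5) = e^(−0.92564) ≈ 0.396.

0.396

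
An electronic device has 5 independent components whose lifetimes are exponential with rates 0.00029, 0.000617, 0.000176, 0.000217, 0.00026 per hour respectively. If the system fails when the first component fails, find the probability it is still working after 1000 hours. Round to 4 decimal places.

The time to first failure is exponential with rate Σλ = 0.00029 + 0.000617 + 0.000176 + 0.000217 + 0.00026 = 0.00156.
P(min > 1000) = e^(−0.00156·1000) = e^(−1.56) ≈ 0.2101.

0.2101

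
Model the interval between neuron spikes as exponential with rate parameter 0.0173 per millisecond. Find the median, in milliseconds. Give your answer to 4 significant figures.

Set 1 − e^(−λt) = 0.5, so t = −ln(0.5)/λ = 0.69315/0.0173 ≈ 40.0663 milliseconds.

40.07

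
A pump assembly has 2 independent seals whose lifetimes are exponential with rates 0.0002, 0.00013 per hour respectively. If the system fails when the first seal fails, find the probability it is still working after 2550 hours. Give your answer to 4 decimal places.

0.4311

The time to first failure is exponential with rate Σλ = 0.0002 + 0.00013 = 0.00033.
P(min > 2550) = e^(−0.00033·2550) = e^(−0.8415) ≈ 0.4311.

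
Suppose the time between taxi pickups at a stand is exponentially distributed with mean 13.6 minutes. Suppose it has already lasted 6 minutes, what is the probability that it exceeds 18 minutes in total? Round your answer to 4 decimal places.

0.4138

The rate is λ = 1/13.6 = 0.0735294 per minute.
P(X > s+t | X > s) = e^(−λ(s+t))/e^(−λs) = e^(−λt), independent of s = 6.
P(X > 12) = e^(−0.88235) ≈ 0.4138.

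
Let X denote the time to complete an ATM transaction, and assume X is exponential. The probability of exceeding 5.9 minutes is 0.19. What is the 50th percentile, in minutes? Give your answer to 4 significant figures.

2.463

e^(−λ·5.9) = 0.19 ⇒ λ = −ln(0.19)/5.9 = 0.28148.
50th percentile: 1 − e^(−λt) = 0.5, t = −ln(0.5)/λ = 2.46251 minutes.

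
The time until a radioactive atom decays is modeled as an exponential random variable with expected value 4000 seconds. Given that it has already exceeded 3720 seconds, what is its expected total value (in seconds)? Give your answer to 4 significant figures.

The rate is λ = 1/4000 = 0.00025 per second.
By memorylessness, E[X | X > 3720] = 3720 + 1/λ = 3720 + 4000 = 7720 seconds.

7720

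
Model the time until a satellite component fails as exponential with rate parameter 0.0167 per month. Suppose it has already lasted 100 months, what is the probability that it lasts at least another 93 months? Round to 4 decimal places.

By the memoryless property, P(X > 100+93 | X > 100) = P(X > 93).
P(X > 93) = e^(−1.5531) ≈ 0.2116.

0.2116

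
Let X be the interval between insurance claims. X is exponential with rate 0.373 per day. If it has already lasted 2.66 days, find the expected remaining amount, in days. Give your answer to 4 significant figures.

By memorylessness, the remaining amount past any threshold is again Exp(λ) with mean 1/λ = 2.68097 days.

2.681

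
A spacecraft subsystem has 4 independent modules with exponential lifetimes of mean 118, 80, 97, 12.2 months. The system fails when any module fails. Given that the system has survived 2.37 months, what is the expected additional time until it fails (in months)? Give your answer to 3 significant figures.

First-failure rate Σλ = 1/118 + 1/80 + 1/97 + 1/12.2 = 0.113251.
By memorylessness the expected residual is 1/Σλ = 8.82994 months, regardless of the 2.37 already elapsed.

8.83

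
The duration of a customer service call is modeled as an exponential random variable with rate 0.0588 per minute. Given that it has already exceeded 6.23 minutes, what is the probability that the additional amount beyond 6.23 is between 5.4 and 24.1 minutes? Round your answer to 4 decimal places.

Memoryless: the residual past 6.23 is again Exp(λ).
P(5.4 < residual < 24.1) = e^(−λ·5.4) − e^(−λ·24.1) = 0.72795 − 0.24242 ≈ 0.4855.

0.4855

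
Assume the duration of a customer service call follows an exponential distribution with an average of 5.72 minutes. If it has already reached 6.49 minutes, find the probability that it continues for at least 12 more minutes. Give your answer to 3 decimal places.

0.123

The rate is λ = 1/5.72 = 0.174825 per minute.
P(X > s+t | X > s) = e^(−λ(s+t))/e^(−λs) = e^(−λt), independent of s = 6.49.
P(X > 12) = e^(−2.0979) ≈ 0.123.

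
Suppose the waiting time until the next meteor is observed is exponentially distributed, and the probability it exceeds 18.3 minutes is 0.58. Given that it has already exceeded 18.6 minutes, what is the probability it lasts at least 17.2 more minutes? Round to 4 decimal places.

0.5993

From e^(−λ·18.3) = 0.58, λ = −ln(0.58)/18.3 = 0.0297665.
Memoryless: P(X > 18.6+17.2 | X > 18.6) = P(X > 17.2) = e^(−0.0297665·17.2) ≈ 0.5993.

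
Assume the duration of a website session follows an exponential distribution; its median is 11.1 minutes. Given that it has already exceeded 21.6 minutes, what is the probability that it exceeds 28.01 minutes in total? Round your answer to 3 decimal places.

For an exponential, median = ln(2)/λ, so λ = ln 2 / 11.1 = 0.0624457 per minute.
P(X > s+t | X > s) = e^(−λ(s+t))/e^(−λs) = e^(−λt), independent of s = 21.6.
P(X > 6.41) = e^(−0.40028) ≈ 0.670.

0.670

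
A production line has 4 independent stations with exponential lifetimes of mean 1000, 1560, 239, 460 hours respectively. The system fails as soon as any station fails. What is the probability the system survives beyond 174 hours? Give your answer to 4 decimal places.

0.2486

The first failure time is exponential with rate Σλ_i = 1/1000 + 1/1560 + 1/239 + 1/460 = 0.00799904 per hour.
P(min > 174) = e^(−0.00799904·174) = e^(−1.3918) ≈ 0.2486.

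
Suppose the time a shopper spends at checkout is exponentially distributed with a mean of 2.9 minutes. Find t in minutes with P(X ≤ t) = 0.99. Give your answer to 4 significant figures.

13.35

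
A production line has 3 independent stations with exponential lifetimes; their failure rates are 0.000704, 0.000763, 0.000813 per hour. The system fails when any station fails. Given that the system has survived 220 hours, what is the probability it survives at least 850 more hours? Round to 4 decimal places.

Time to first failure ~ Exp(Σλ) with Σλ = 0.00228.
By memorylessness, P(T > 220+850 | T > 220) = P(T > 850) = e^(−0.00228·850) ≈ 0.1440.

0.1440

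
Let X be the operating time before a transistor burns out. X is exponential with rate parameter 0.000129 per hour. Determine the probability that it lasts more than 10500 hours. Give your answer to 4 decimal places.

P(X > 10500) = e^(−λ·10500) = e^(−1.3545) ≈ 0.2581.

0.2581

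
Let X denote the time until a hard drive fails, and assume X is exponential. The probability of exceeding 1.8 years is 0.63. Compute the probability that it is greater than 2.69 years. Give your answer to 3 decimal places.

0.501

e^(−λ·1.8) = 0.63 ⇒ λ = −ln(0.63)/1.8 = 0.256686.
P(X > 2.69) = e^(−0.256686·2.69) = e^(−0.69049) ≈ 0.501.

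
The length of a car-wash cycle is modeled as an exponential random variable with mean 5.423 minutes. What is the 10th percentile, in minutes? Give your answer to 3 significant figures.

0.571

The rate is λ = 1/5.423 = 0.1844 per minute.
Set 1 − e^(−λt) = 0.1, so t = −ln(0.9)/λ = 0.10536/0.1844 ≈ 0.57137 minutes.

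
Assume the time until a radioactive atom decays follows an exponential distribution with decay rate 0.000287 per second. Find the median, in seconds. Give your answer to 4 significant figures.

2415

Set 1 − e^(−λt) = 0.5, so t = −ln(0.5)/λ = 0.69315/0.000287 ≈ 2415.15 seconds.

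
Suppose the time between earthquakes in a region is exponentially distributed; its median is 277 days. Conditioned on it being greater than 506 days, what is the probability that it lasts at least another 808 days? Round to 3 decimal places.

0.132

For an exponential, median = ln(2)/λ, so λ = ln 2 / 277 = 0.00250234 per day.
The exponential is memoryless, so the remaining time is again Exp(λ): the condition X > 506 is irrelevant.
P(X > 808) = e^(−2.0219) ≈ 0.132.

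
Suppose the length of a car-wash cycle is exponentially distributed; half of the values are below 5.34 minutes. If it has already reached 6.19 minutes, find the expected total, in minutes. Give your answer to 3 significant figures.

13.9

For an exponential, median = ln(2)/λ, so λ = ln 2 / 5.34 = 0.129803 per minute.
By memorylessness, E[X | X > 6.19] = 6.19 + 1/λ = 6.19 + 7.70399 = 13.894 minutes.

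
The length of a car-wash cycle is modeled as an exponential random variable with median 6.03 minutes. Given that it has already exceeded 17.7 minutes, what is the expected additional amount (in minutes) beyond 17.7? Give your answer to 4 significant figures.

8.699

For an exponential, median = ln(2)/λ, so λ = ln 2 / 6.03 = 0.11495 per minute.
By memorylessness, the remaining amount past any threshold is again Exp(λ) with mean 1/λ = 8.69945 minutes.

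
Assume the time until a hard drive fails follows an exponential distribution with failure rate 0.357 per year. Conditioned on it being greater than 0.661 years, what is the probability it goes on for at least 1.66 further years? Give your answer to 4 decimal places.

By the memoryless property, P(X > 0.661+1.66 | X > 0.661) = P(X > 1.66).
P(X > 1.66) = e^(−0.59262) ≈ 0.5529.

0.5529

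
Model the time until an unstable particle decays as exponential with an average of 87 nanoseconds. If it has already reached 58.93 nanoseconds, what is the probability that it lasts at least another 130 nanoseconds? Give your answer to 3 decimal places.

0.224

The rate is λ = 1/87 = 0.0114943 per nanosecond.
The exponential is memoryless, so the remaining time is again Exp(λ): the condition X > 58.93 is irrelevant.
P(X > 130) = e^(−1.4943) ≈ 0.224.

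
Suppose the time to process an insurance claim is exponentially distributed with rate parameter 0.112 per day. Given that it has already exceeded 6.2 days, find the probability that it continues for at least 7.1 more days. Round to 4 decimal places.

P(X > s+t | X > s) = e^(−λ(s+t))/e^(−λs) = e^(−λt), independent of s = 6.2.
P(X > 7.1) = e^(−0.7952) ≈ 0.4515.

0.4515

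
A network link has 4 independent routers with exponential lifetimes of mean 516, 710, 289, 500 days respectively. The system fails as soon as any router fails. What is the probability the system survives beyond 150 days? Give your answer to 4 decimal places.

0.2669

The first failure time is exponential with rate Σλ_i = 1/516 + 1/710 + 1/289 + 1/500 = 0.00880664 per day.
P(min > 150) = e^(−0.00880664·150) = e^(−1.321) ≈ 0.2669.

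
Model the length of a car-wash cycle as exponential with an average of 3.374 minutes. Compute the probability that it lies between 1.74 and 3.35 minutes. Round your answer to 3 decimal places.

0.227

The rate is λ = 1/3.374 = 0.296384 per minute.
P(1.74 < X < 3.35) = e^(−λ·1.74) − e^(−λ·3.35) = 0.59708 − 0.37051 ≈ 0.227.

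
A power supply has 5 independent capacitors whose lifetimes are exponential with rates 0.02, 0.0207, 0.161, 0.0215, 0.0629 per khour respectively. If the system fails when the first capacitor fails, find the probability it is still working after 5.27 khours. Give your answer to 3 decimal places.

0.221

The time to first failure is exponential with rate Σλ = 0.02 + 0.0207 + 0.161 + 0.0215 + 0.0629 = 0.2861.
P(min > 5.27) = e^(−0.2861·5.27) = e^(−1.5077) ≈ 0.221.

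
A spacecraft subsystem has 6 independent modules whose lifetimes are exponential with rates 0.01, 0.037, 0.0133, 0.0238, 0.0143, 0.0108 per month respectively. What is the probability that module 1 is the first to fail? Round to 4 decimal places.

The time to first failure is exponential with rate Σλ = 0.01 + 0.037 + 0.0133 + 0.0238 + 0.0143 + 0.0108 = 0.1092.
P(module 1 first) = λ_1/Σλ = 0.01/0.1092 ≈ 0.0916.

0.0916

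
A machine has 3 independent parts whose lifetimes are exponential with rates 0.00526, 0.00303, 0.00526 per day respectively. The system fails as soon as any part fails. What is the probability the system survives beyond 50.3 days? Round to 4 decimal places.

0.5058

The time to first failure is exponential with rate Σλ = 0.00526 + 0.00303 + 0.00526 = 0.01355.
P(min > 50.3) = e^(−0.01355·50.3) = e^(−0.68156) ≈ 0.5058.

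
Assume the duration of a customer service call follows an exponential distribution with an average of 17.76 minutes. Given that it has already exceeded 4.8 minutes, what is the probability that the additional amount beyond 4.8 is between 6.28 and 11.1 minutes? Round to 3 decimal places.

0.167

The rate is λ = 1/17.76 = 0.0563063 per minute.
Memoryless: the residual past 4.8 is again Exp(λ).
P(6.28 < residual < 11.1) = e^(−λ·6.28) − e^(−λ·11.1) = 0.70215 − 0.53526 ≈ 0.167.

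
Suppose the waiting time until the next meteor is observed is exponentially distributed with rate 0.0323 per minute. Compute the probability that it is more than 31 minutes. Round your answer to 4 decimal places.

0.3674

P(X > 31) = e^(−λ·31) = e^(−1.0013) ≈ 0.3674.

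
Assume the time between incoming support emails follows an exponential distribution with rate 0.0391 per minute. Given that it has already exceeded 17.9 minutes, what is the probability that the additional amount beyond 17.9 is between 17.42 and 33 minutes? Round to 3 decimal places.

0.231

Memoryless: the residual past 17.9 is again Exp(λ).
P(17.42 < residual < 33) = e^(−λ·17.42) − e^(−λ·33) = 0.50605 − 0.27519 ≈ 0.231.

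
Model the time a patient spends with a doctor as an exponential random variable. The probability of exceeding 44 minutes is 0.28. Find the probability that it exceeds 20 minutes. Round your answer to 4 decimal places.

0.5607

e^(−λ·44) = 0.28 ⇒ λ = −ln(0.28)/44 = 0.028931.
P(X > 20) = e^(−0.028931·20) = e^(−0.57862) ≈ 0.5607.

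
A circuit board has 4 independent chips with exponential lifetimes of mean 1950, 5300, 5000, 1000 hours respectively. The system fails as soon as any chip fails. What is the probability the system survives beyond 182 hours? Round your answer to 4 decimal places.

The first failure time is exponential with rate Σλ_i = 1/1950 + 1/5300 + 1/5000 + 1/1000 = 0.0019015 per hour.
P(min > 182) = e^(−0.0019015·182) = e^(−0.34607) ≈ 0.7075.

0.7075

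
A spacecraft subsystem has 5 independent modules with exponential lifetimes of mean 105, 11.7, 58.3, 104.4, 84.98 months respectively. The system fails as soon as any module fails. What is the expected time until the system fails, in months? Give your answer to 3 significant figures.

The first failure time is exponential with rate Σλ_i = 1/105 + 1/11.7 + 1/58.3 + 1/104.4 + 1/84.98 = 0.133493 per month.
E[min] = 1/Σλ = 1/0.133493 = 7.49105 months.

7.49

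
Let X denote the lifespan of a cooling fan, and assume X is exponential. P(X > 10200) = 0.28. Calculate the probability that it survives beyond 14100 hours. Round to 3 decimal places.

e^(−λ·10200) = 0.28 ⇒ λ = −ln(0.28)/10200 = 0.000124801.
P(X > 14100) = e^(−0.000124801·14100) = e^(−1.7597) ≈ 0.172.

0.172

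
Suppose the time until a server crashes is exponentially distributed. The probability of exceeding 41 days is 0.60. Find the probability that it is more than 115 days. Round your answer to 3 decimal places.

e^(−λ·41) = 0.60 ⇒ λ = −ln(0.60)/41 = 0.0124592.
P(X > 115) = e^(−0.0124592·115) = e^(−1.4328) ≈ 0.239.

0.239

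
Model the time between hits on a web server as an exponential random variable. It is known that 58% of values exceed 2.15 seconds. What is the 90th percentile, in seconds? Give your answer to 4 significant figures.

9.088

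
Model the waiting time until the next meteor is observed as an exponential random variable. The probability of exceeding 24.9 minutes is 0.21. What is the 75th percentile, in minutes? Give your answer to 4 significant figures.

22.12

e^(−λ·24.9) = 0.21 ⇒ λ = −ln(0.21)/24.9 = 0.0626766.
75th percentile: 1 − e^(−λt) = 0.75, t = −ln(0.25)/λ = 22.1182 minutes.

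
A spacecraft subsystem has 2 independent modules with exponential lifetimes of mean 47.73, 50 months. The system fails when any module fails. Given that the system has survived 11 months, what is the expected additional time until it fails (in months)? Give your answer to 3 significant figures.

First-failure rate Σλ = 1/47.73 + 1/50 = 0.0409512.
By memorylessness the expected residual is 1/Σλ = 24.4193 months, regardless of the 11 already elapsed.

24.4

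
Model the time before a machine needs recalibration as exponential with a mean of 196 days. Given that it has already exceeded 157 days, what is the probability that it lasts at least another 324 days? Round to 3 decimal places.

The rate is λ = 1/196 = 0.00510204 per day.
The exponential is memoryless, so the remaining time is again Exp(λ): the condition X > 157 is irrelevant.
P(X > 324) = e^(−1.6531) ≈ 0.191.

0.191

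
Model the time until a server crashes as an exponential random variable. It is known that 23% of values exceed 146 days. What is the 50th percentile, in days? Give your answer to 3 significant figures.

e^(−λ·146) = 0.23 ⇒ λ = −ln(0.23)/146 = 0.0100663.
50th percentile: 1 − e^(−λt) = 0.5, t = −ln(0.5)/λ = 68.8584 days.

68.9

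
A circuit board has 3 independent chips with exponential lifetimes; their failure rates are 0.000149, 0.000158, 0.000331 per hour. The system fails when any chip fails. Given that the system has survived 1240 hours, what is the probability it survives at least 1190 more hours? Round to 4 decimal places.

Time to first failure ~ Exp(Σλ) with Σλ = 0.000638.
By memorylessness, P(T > 1240+1190 | T > 1240) = P(T > 1190) = e^(−0.000638·1190) ≈ 0.4680.

0.4680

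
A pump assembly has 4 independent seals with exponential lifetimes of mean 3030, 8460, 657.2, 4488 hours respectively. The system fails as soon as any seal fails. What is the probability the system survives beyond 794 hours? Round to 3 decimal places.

The first failure time is exponential with rate Σλ_i = 1/3030 + 1/8460 + 1/657.2 + 1/4488 = 0.00219266 per hour.
P(min > 794) = e^(−0.00219266·794) = e^(−1.741) ≈ 0.175.

0.175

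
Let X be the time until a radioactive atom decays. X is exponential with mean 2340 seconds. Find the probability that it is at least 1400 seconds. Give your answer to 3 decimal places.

The rate is λ = 1/2340 = 0.00042735 per second.
P(X > 1400) = e^(−λ·1400) = e^(−0.59829) ≈ 0.550.

0.550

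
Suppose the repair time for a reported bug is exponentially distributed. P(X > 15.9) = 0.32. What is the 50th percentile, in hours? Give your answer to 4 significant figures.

9.672

e^(−λ·15.9) = 0.32 ⇒ λ = −ln(0.32)/15.9 = 0.0716625.
50th percentile: 1 − e^(−λt) = 0.5, t = −ln(0.5)/λ = 9.67238 hours.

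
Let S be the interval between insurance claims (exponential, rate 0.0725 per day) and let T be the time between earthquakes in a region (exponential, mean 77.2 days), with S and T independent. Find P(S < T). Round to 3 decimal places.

0.848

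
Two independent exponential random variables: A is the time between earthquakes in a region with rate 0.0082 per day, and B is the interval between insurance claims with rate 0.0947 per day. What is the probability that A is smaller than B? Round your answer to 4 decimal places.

λ_1 = 0.0082, λ_2 = 0.0947.
For independent exponentials, P(A < B) = λ_1/(λ_1+λ_2) = 0.0082/0.1029 ≈ 0.0797.

0.0797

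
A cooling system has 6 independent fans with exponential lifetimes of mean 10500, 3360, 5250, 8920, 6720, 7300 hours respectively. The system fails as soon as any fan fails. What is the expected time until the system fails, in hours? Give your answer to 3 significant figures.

The first failure time is exponential with rate Σλ_i = 1/10500 + 1/3360 + 1/5250 + 1/8920 + 1/6720 + 1/7300 = 0.000981237 per hour.
E[min] = 1/Σλ = 1/0.000981237 = 1019.12 hours.

1020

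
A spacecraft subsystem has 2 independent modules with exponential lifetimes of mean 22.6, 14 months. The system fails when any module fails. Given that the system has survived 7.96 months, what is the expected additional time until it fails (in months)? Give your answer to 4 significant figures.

First-failure rate Σλ = 1/22.6 + 1/14 = 0.115676.
By memorylessness the expected residual is 1/Σλ = 8.64481 months, regardless of the 7.96 already elapsed.

8.645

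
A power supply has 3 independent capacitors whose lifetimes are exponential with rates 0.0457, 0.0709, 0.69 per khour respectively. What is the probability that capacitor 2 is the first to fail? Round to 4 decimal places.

0.0879

The time to first failure is exponential with rate Σλ = 0.0457 + 0.0709 + 0.69 = 0.8066.
P(capacitor 2 first) = λ_2/Σλ = 0.0709/0.8066 ≈ 0.0879.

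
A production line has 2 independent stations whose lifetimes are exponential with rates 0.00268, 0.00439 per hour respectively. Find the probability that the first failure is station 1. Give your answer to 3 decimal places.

The time to first failure is exponential with rate Σλ = 0.00268 + 0.00439 = 0.00707.
P(station 1 first) = λ_1/Σλ = 0.00268/0.00707 ≈ 0.379.

0.379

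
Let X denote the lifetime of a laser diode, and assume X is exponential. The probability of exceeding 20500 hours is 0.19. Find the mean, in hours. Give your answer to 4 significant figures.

e^(−λ·20500) = 0.19 ⇒ λ = −ln(0.19)/20500 = 0.0000810113.
Mean = 1/λ = 12344 hours.

12340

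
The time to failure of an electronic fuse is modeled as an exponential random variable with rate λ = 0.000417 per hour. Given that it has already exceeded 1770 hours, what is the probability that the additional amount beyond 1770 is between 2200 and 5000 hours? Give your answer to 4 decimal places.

0.2752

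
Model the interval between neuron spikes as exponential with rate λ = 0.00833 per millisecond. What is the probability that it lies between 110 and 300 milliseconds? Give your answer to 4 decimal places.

P(110 < X < 300) = e^(−λ·110) − e^(−λ·300) = 0.40000 − 0.08217 ≈ 0.3178.

0.3178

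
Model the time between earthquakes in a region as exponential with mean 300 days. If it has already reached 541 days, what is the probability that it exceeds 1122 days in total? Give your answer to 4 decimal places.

The rate is λ = 1/300 = 0.00333333 per day.
By the memoryless property, P(X > 541+581 | X > 541) = P(X > 581).
P(X > 581) = e^(−1.9367) ≈ 0.1442.

0.1442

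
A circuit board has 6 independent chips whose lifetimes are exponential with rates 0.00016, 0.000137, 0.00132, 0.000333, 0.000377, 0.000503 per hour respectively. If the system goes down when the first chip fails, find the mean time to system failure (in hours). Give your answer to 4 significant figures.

353.4

The time to first failure is exponential with rate Σλ = 0.00016 + 0.000137 + 0.00132 + 0.000333 + 0.000377 + 0.000503 = 0.00283.
E[min] = 1/Σλ = 1/0.00283 = 353.357 hours.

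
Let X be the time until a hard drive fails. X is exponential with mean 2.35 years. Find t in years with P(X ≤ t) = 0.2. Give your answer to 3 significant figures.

0.524

The rate is λ = 1/2.35 = 0.425532 per year.
Set 1 − e^(−λt) = 0.2, so t = −ln(0.8)/λ = 0.22314/0.425532 ≈ 0.524387 years.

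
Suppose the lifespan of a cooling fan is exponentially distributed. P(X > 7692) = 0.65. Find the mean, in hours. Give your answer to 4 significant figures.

17860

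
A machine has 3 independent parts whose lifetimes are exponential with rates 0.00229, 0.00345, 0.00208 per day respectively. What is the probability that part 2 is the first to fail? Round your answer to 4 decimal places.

The time to first failure is exponential with rate Σλ = 0.00229 + 0.00345 + 0.00208 = 0.00782.
P(part 2 first) = λ_2/Σλ = 0.00345/0.00782 ≈ 0.4412.

0.4412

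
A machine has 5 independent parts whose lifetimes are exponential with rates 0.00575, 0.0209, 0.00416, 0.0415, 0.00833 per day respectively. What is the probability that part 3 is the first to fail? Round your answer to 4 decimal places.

0.0516

The time to first failure is exponential with rate Σλ = 0.00575 + 0.0209 + 0.00416 + 0.0415 + 0.00833 = 0.08064.
P(part 3 first) = λ_3/Σλ = 0.00416/0.08064 ≈ 0.0516.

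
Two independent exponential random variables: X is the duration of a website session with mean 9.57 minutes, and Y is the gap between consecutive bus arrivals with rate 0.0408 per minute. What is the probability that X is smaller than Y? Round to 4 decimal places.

λ_1 = 1/9.57 = 0.104493, λ_2 = 0.0408.
For independent exponentials, P(X < Y) = λ_1/(λ_1+λ_2) = 0.104493/0.145293 ≈ 0.7192.

0.7192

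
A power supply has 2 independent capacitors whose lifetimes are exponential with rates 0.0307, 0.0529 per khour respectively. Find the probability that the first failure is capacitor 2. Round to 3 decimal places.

The time to first failure is exponential with rate Σλ = 0.0307 + 0.0529 = 0.0836.
P(capacitor 2 first) = λ_2/Σλ = 0.0529/0.0836 ≈ 0.633.

0.633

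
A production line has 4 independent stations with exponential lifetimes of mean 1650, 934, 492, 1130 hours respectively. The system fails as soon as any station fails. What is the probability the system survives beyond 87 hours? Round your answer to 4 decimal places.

The first failure time is exponential with rate Σλ_i = 1/1650 + 1/934 + 1/492 + 1/1130 = 0.0045942 per hour.
P(min > 87) = e^(−0.0045942·87) = e^(−0.3997) ≈ 0.6705.

0.6705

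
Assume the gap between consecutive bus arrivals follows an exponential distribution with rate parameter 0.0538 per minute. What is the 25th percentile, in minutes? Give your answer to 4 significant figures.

5.347

Set 1 − e^(−λt) = 0.25, so t = −ln(0.75)/λ = 0.28768/0.0538 ≈ 5.34725 minutes.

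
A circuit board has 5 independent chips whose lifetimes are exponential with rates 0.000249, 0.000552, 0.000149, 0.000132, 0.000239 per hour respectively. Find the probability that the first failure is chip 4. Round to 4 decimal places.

0.0999

The time to first failure is exponential with rate Σλ = 0.000249 + 0.000552 + 0.000149 + 0.000132 + 0.000239 = 0.001321.
P(chip 4 first) = λ_4/Σλ = 0.000132/0.001321 ≈ 0.0999.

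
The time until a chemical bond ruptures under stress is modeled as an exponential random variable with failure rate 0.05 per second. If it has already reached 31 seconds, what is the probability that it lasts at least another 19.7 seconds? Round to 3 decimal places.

0.373

By the memoryless property, P(X > 31+19.7 | X > 31) = P(X > 19.7).
P(X > 19.7) = e^(−0.985) ≈ 0.373.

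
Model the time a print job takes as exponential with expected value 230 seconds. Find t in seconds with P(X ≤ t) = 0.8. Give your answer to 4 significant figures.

The rate is λ = 1/230 = 0.00434783 per second.
Set 1 − e^(−λt) = 0.8, so t = −ln(0.2)/λ = 1.6094/0.00434783 ≈ 370.171 seconds.

370.2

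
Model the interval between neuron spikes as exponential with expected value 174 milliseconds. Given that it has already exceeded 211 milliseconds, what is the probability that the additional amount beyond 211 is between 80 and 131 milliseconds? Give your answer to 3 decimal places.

0.160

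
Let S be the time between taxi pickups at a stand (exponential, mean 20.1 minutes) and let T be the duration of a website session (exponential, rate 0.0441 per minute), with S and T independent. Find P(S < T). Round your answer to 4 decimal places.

0.5301

λ_1 = 1/20.1 = 0.0497512, λ_2 = 0.0441.
For independent exponentials, P(S < T) = λ_1/(λ_1+λ_2) = 0.0497512/0.0938512 ≈ 0.5301.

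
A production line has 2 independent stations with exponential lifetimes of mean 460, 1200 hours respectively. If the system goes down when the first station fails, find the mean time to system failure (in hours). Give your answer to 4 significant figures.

332.5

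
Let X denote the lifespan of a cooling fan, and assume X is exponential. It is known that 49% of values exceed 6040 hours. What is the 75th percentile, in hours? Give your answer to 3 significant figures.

e^(−λ·6040) = 0.49 ⇒ λ = −ln(0.49)/6040 = 0.000118104.
75th percentile: 1 − e^(−λt) = 0.75, t = −ln(0.25)/λ = 11737.9 hours.

11700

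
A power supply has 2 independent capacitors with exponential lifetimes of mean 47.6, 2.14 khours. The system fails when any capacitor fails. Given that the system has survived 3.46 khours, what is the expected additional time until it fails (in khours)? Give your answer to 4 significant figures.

First-failure rate Σλ = 1/47.6 + 1/2.14 = 0.488298.
By memorylessness the expected residual is 1/Σλ = 2.04793 khours, regardless of the 3.46 already elapsed.

2.048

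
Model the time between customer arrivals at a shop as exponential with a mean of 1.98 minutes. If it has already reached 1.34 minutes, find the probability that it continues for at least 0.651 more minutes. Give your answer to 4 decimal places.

The rate is λ = 1/1.98 = 0.505051 per minute.
P(X > s+t | X > s) = e^(−λ(s+t))/e^(−λs) = e^(−λt), independent of s = 1.34.
P(X > 0.651) = e^(−0.32879) ≈ 0.7198.

0.7198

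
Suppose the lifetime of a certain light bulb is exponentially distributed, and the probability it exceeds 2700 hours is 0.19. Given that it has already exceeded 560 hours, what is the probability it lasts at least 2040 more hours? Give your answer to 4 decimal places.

From e^(−λ·2700) = 0.19, λ = −ln(0.19)/2700 = 0.000615086.
Memoryless: P(X > 560+2040 | X > 560) = P(X > 2040) = e^(−0.000615086·2040) ≈ 0.2851.

0.2851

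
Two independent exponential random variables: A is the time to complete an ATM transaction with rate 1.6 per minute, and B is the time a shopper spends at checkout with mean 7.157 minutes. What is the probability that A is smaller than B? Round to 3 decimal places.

λ_1 = 1.6, λ_2 = 1/7.157 = 0.139723.
For independent exponentials, P(A < B) = λ_1/(λ_1+λ_2) = 1.6/1.73972 ≈ 0.920.

0.920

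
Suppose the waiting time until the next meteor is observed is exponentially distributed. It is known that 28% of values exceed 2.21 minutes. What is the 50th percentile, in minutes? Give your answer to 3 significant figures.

e^(−λ·2.21) = 0.28 ⇒ λ = −ln(0.28)/2.21 = 0.576003.
50th percentile: 1 − e^(−λt) = 0.5, t = −ln(0.5)/λ = 1.20338 minutes.

1.20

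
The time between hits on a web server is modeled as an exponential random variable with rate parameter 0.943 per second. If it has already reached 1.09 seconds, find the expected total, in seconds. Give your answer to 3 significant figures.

By memorylessness, E[X | X > 1.09] = 1.09 + 1/λ = 1.09 + 1.06045 = 2.15045 seconds.

2.15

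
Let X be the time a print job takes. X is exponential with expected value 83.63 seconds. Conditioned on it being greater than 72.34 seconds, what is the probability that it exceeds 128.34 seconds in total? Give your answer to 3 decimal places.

The rate is λ = 1/83.63 = 0.0119574 per second.
P(X > s+t | X > s) = e^(−λ(s+t))/e^(−λs) = e^(−λt), independent of s = 72.34.
P(X > 56) = e^(−0.66962) ≈ 0.512.

0.512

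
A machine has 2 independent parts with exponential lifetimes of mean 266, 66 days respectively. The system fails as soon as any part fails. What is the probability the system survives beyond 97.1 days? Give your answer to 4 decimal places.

0.1594

The first failure time is exponential with rate Σλ_i = 1/266 + 1/66 = 0.0189109 per day.
P(min > 97.1) = e^(−0.0189109·97.1) = e^(−1.8362) ≈ 0.1594.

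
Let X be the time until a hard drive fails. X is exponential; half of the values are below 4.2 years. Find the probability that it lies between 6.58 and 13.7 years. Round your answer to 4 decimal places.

0.2333

For an exponential, median = ln(2)/λ, so λ = ln 2 / 4.2 = 0.165035 per year.
P(6.58 < X < 13.7) = e^(−λ·6.58) − e^(−λ·13.7) = 0.33759 − 0.10425 ≈ 0.2333.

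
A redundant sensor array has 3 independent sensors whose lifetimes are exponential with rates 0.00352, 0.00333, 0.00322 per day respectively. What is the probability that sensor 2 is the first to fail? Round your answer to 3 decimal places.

0.331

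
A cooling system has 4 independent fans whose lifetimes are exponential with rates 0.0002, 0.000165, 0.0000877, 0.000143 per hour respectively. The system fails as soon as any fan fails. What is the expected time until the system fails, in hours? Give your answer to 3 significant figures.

The time to first failure is exponential with rate Σλ = 0.0002 + 0.000165 + 0.0000877 + 0.000143 = 0.0005957.
E[min] = 1/Σλ = 1/0.0005957 = 1678.7 hours.

1680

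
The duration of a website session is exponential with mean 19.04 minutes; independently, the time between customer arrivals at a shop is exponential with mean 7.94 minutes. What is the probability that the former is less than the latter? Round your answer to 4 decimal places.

0.2943

λ_1 = 1/19.04 = 0.052521, λ_2 = 1/7.94 = 0.125945.
For independent exponentials, P(the former < the latter) = λ_1/(λ_1+λ_2) = 0.052521/0.178466 ≈ 0.2943.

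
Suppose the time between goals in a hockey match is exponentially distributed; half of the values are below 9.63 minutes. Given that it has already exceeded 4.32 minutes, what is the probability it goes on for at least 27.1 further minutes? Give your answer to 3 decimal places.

For an exponential, median = ln(2)/λ, so λ = ln 2 / 9.63 = 0.0719779 per minute.
The exponential is memoryless, so the remaining time is again Exp(λ): the condition X > 4.32 is irrelevant.
P(X > 27.1) = e^(−1.9506) ≈ 0.142.

0.142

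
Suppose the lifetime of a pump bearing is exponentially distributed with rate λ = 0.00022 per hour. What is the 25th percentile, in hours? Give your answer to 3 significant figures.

Set 1 − e^(−λt) = 0.25, so t = −ln(0.75)/λ = 0.28768/0.00022 ≈ 1307.65 hours.

1310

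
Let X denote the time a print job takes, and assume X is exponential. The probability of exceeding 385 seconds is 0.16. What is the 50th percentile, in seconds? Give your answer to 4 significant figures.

145.6

e^(−λ·385) = 0.16 ⇒ λ = −ln(0.16)/385 = 0.00475995.
50th percentile: 1 − e^(−λt) = 0.5, t = −ln(0.5)/λ = 145.621 seconds.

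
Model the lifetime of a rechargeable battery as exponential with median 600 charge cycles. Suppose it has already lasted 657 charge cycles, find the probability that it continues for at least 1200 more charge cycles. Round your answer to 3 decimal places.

0.250

For an exponential, median = ln(2)/λ, so λ = ln 2 / 600 = 0.00115525 per charge cycle.
By the memoryless property, P(X > 657+1200 | X > 657) = P(X > 1200).
P(X > 1200) = e^(−1.3863) ≈ 0.250.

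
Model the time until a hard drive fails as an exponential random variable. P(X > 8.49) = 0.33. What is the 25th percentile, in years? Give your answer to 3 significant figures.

2.20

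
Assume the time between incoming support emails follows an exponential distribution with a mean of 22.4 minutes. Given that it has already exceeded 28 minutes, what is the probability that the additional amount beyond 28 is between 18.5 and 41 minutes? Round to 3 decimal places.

The rate is λ = 1/22.4 = 0.0446429 per minute.
Memoryless: the residual past 28 is again Exp(λ).
P(18.5 < residual < 41) = e^(−λ·18.5) − e^(−λ·41) = 0.43784 − 0.16036 ≈ 0.277.

0.277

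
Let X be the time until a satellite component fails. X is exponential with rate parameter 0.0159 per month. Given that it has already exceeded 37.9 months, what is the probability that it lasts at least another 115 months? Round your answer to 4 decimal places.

0.1607

P(X > s+t | X > s) = e^(−λ(s+t))/e^(−λs) = e^(−λt), independent of s = 37.9.
P(X > 115) = e^(−1.8285) ≈ 0.1607.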